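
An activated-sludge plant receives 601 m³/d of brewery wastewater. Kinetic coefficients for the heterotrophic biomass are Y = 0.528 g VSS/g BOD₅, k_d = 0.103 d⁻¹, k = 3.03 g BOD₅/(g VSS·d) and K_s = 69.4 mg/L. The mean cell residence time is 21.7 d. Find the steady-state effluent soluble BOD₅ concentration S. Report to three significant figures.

S ≈ 7.13 mg/L

From the Monod/SRT balance for a CMAS, S = K_s·(1+k_d θ_c)/[θ_c·(Y k − k_d) − 1] = 69.4 × (1 + 0.103 × 21.7) / [21.7 × (0.528 × 3.03 − 0.103) − 1] = 224.5 / 31.48 = 7.132 mg/L.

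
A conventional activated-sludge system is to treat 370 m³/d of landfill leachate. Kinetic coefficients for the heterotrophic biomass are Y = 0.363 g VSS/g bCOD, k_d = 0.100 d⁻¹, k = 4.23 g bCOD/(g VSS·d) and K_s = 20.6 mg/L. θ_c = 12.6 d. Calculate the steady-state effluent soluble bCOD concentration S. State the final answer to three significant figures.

S ≈ 2.72 mg/L

For a completely mixed reactor with recycle the Lawrence–McCarty relation gives S = K_s·(1 + k_d·θ_c) / [θ_c·(Y·k − k_d) − 1] = 20.6 × (1 + 0.100 × 12.6) / [12.6 × (0.363 × 4.23 − 0.100) − 1] = 46.56 / 17.09 = 2.725 mg/L.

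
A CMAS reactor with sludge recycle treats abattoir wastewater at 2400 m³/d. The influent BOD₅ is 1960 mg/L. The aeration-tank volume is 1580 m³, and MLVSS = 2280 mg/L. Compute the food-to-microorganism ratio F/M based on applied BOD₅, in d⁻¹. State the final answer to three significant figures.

Food-to-microorganism ratio F/M = Q S₀ / (V X) = 2400 × 1960 / (1580 × 2280) = 1.306 d⁻¹.

F/M ≈ 1.31 d⁻¹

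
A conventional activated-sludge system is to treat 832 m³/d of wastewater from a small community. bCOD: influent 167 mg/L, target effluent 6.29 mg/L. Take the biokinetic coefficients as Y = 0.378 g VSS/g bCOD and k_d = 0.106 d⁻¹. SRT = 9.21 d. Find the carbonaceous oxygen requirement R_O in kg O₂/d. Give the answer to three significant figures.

The observed yield is Y_obs = Y/(1 + k_d·θ_c) = 0.378 / (1 + 0.106 × 9.21) = 0.378 / 1.976 = 0.1913 g VSS per g bCOD removed.
Q·(S₀ − S) = 832 × (167 − 6.29) × 10⁻³ = 133.7 kg/d removed.
Biomass synthesised: P_X = Y_obs × 133.7 = 25.57 kg VSS/d.
Carbonaceous O₂ demand = substrate oxidised − cell-mass equivalent = 133.7 − 1.42 × 25.57 = 97.39 kg O₂/d.

R_O ≈ 97.4 kg O₂/d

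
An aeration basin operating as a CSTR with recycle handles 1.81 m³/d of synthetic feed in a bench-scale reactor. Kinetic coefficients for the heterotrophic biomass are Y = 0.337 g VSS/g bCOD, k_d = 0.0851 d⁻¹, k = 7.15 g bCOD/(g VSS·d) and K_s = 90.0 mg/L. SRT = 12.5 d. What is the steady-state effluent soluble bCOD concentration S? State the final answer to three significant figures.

For a completely mixed reactor with recycle the Lawrence–McCarty relation gives S = K_s·(1 + k_d·θ_c) / [θ_c·(Y·k − k_d) − 1] = 90.0 × (1 + 0.0851 × 12.5) / [12.5 × (0.337 × 7.15 − 0.0851) − 1] = 185.7 / 28.06 = 6.620 mg/L.

S ≈ 6.62 mg/L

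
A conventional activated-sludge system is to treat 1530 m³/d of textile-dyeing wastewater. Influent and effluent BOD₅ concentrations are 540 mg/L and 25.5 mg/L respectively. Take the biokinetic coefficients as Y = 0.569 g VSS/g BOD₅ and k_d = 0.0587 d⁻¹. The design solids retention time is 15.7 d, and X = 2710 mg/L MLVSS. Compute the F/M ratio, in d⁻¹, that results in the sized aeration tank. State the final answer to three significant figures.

Steady-state biomass mass balance: V·X·(1 + k_d·θ_c) = Y·Q·(S₀ − S)·θ_c, so V = 0.569 × 1530 × (540 − 25.5) × 15.7 / [2710 × (1 + 0.0587 × 15.7)] = 7.03×10^6 / 5208 = 1350 m³.
F/M = applied load / biomass = Q·S₀/(V·X) = 1530 × 540 / (1350 × 2710) = 0.2258 d⁻¹.

F/M ≈ 0.226 d⁻¹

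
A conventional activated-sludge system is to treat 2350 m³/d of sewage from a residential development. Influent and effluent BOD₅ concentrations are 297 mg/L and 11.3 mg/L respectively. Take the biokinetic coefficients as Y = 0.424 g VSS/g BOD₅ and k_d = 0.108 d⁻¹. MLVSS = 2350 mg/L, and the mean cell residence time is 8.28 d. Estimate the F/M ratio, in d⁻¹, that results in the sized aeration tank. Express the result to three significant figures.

Rearranging the biomass balance for a CMAS with decay, V = Y·Q·ΔS·θ_c / [X·(1+k_d θ_c)] = 0.424 × 2350 × (297 − 11.3) × 8.28 / [2350 × (1 + 0.108 × 8.28)] = 2.36×10^6 / 4451 = 529.5 m³.
Food-to-microorganism ratio F/M = Q S₀ / (V X) = 2350 × 297 / (529.5 × 2350) = 0.5609 d⁻¹.

F/M ≈ 0.561 d⁻¹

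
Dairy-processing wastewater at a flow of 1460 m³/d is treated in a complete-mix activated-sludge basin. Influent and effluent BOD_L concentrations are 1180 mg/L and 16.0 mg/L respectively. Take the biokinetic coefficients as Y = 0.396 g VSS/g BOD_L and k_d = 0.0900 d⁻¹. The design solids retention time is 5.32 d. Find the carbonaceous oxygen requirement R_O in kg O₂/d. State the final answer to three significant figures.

R_O ≈ 1050 kg O₂/d

Observed yield with endogenous decay: Y_obs = Y / (1 + k_d·θ_c) = 0.396 / (1 + 0.0900 × 5.32) = 0.396 / 1.479 = 0.2678 g VSS/g BOD_L.
Mass of BOD_L removed per day: Q(S₀ − S) = 1460 × 1164 g/m³ = 1699 kg/d.
P_X = Y_obs·Q·(S₀ − S) = 0.2678 × 1699 = 455.1 kg VSS/d.
Carbonaceous O₂ demand = substrate oxidised − cell-mass equivalent = 1699 − 1.42 × 455.1 = 1053 kg O₂/d.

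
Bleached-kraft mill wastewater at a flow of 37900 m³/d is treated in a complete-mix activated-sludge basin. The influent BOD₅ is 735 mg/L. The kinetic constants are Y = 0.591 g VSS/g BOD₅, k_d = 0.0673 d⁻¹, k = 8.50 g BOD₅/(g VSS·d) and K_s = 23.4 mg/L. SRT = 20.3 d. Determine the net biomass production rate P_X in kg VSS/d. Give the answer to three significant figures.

P_X ≈ 6950 kg VSS/d

For a completely mixed reactor with recycle the Lawrence–McCarty relation gives S = K_s·(1 + k_d·θ_c) / [θ_c·(Y·k − k_d) − 1] = 23.4 × (1 + 0.0673 × 20.3) / [20.3 × (0.591 × 8.50 − 0.0673) − 1] = 55.37 / 99.61 = 0.5559 mg/L.
Correct the yield for decay: Y_obs = Y/(1 + k_d θ_c) = 0.591 / (1 + 0.0673 × 20.3) = 0.591 / 2.366 = 0.2498.
ΔS = 735 − 0.556 = 734.4 mg/L, so the substrate removal rate is 37900 × 734.4/1000 = 27835 kg BOD₅/d.
P_X = Y_obs · Q(S₀ − S) = 0.2498 × 27835 = 6952 kg VSS/d.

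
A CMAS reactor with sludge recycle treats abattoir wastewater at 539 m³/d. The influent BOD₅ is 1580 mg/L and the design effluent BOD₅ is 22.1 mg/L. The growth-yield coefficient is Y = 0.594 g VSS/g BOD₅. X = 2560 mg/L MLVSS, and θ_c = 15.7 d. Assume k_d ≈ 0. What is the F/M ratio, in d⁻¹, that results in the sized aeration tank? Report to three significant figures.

F/M ≈ 0.109 d⁻¹

Biomass mass balance (decay neglected): V·X = Y·Q·(S₀ − S)·θ_c, so V = 0.594 × 539 × (1580 − 22.1) × 15.7 / 2560 = 3059 m³.
F/M = applied load / biomass = Q·S₀/(V·X) = 539 × 1580 / (3059 × 2560) = 0.1088 d⁻¹.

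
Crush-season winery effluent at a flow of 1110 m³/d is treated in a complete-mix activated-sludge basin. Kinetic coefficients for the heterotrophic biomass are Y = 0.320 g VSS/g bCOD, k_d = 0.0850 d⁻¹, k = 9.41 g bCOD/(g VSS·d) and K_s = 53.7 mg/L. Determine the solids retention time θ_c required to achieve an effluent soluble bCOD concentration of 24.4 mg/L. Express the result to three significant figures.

θ_c ≈ 1.17 d

From 1/θ_c = Y·k·S/(K_s + S) − k_d: Y·k·S/(K_s+S) = 0.320 × 9.41 × 24.4 / (53.7 + 24.4) = 0.9408 d⁻¹.
Then 1/θ_c = μ − k_d = 0.9408 − 0.0850 = 0.8558 d⁻¹, giving θ_c = 1.169 d.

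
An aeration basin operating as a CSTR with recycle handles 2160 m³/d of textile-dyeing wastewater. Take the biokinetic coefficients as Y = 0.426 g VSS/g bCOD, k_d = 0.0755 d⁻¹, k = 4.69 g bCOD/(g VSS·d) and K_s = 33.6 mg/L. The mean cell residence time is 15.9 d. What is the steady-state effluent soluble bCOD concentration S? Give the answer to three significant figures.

S ≈ 2.50 mg/L

From the Monod/SRT balance for a CMAS, S = K_s·(1+k_d θ_c)/[θ_c·(Y k − k_d) − 1] = 33.6 × (1 + 0.0755 × 15.9) / [15.9 × (0.426 × 4.69 − 0.0755) − 1] = 73.94 / 29.57 = 2.501 mg/L.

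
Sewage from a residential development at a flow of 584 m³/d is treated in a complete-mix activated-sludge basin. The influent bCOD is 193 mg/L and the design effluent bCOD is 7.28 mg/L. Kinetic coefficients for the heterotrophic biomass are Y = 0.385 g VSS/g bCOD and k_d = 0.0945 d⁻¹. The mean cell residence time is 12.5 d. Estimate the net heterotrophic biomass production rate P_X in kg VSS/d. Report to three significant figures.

P_X ≈ 19.1 kg VSS/d

Correct the yield for decay: Y_obs = Y/(1 + k_d θ_c) = 0.385 / (1 + 0.0945 × 12.5) = 0.385 / 2.181 = 0.1765.
Q·(S₀ − S) = 584 × (193 − 7.28) × 10⁻³ = 108.5 kg/d removed.
Biomass produced: P_X = Y_obs·Q·ΔS = 0.1765 × 108.5 ≈ 19.14 kg VSS/d.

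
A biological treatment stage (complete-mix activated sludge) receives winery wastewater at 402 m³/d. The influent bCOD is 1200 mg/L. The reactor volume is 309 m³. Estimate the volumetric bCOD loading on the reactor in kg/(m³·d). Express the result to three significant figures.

Volumetric loading L_v = Q·S₀ / V = 402 × 1200 g/m³ / 309.0 m³ = 1561 g/(m³·d) = 1.561 kg bCOD/(m³·d).

L_v ≈ 1.56 kg bCOD/(m³·d)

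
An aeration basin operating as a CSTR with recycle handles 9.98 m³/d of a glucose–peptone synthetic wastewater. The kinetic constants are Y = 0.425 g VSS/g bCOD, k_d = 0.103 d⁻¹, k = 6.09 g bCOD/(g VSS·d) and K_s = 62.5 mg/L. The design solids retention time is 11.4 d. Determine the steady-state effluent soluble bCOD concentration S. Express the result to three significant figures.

Effluent substrate depends only on kinetics and SRT: S = K_s(1 + k_d θ_c) / [θ_c(Yk − k_d) − 1] = 62.5 × (1 + 0.103 × 11.4) / [11.4 × (0.425 × 6.09 − 0.103) − 1] = 135.9 / 27.33 = 4.972 mg/L.

S ≈ 4.97 mg/L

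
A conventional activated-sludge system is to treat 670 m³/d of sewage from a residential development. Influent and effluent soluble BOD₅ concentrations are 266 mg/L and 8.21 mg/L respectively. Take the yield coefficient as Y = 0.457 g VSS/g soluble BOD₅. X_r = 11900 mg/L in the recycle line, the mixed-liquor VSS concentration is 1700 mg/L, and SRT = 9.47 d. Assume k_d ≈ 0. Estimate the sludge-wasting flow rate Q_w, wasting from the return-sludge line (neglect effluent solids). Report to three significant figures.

V·X = Y·Q·ΔS·θ_c gives V = 0.457 × 670 × (266 − 8.21) × 9.47 / 1700 = 439.7 m³.
Wasting from the return line (neglecting effluent solids): Q_w = V·X / (θ_c·X_r) = 439.7 × 1700 / (9.47 × 11900) = 6.633 m³/d.

Q_w ≈ 6.63 m³/d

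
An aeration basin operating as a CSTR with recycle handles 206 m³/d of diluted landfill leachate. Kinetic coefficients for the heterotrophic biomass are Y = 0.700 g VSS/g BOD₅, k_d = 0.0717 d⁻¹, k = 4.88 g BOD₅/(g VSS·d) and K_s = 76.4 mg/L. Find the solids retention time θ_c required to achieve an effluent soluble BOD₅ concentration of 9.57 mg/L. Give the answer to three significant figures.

θ_c ≈ 3.24 d

Specific growth rate at S = 9.57 mg/L: μ = YkS/(K_s+S) = 0.700·4.88·9.57/(76.4+9.57) = 0.3803 d⁻¹.
Then 1/θ_c = μ − k_d = 0.3803 − 0.0717 = 0.3086 d⁻¹, giving θ_c = 3.241 d.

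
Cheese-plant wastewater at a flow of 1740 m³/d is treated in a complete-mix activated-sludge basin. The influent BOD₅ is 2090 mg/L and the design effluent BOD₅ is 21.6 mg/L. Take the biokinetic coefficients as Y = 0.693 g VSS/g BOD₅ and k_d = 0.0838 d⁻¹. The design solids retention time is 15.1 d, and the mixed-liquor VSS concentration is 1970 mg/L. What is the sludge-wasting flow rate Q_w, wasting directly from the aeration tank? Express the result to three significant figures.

Q_w ≈ 559 m³/d

Rearranging the biomass balance for a CMAS with decay, V = Y·Q·ΔS·θ_c / [X·(1+k_d θ_c)] = 0.693 × 1740 × (2090 − 21.6) × 15.1 / [1970 × (1 + 0.0838 × 15.1)] = 3.77×10^7 / 4463 = 8439 m³.
Wasting from the aeration tank: Q_w = V / θ_c = 8439 / 15.1 = 558.9 m³/d.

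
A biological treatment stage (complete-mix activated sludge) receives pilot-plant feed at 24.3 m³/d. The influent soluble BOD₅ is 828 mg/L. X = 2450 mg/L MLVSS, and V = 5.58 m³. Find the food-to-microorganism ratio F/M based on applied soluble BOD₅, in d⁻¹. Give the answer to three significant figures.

F/M ≈ 1.47 d⁻¹

Food-to-microorganism ratio F/M = Q S₀ / (V X) = 24.3 × 828 / (5.580 × 2450) = 1.472 d⁻¹.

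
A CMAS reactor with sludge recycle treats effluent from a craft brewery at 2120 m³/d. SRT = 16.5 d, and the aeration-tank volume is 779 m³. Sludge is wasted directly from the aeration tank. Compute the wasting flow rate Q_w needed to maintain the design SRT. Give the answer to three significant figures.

Q_w ≈ 47.2 m³/d

For wasting at MLVSS concentration, Q_w = V/θ_c = 779.0/16.5 = 47.21 m³/d.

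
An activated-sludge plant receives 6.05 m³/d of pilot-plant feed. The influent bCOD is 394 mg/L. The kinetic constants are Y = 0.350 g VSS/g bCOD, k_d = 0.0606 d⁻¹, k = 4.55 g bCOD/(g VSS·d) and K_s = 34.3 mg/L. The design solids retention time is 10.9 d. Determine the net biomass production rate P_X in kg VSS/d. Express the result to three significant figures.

P_X ≈ 0.498 kg VSS/d

Effluent substrate depends only on kinetics and SRT: S = K_s(1 + k_d θ_c) / [θ_c(Yk − k_d) − 1] = 34.3 × (1 + 0.0606 × 10.9) / [10.9 × (0.350 × 4.55 − 0.0606) − 1] = 56.96 / 15.70 = 3.628 mg/L.
Observed yield with endogenous decay: Y_obs = Y / (1 + k_d·θ_c) = 0.350 / (1 + 0.0606 × 10.9) = 0.350 / 1.661 = 0.2108 g VSS/g bCOD.
Substrate removed = Q·(S₀ − S) = 6.05 m³/d × (394 − 3.63) g/m³ = 2.36×10^3 g/d = 2.362 kg/d.
So the net sludge growth is P_X = 0.2108 × 2.362 = 0.4978 kg VSS/d.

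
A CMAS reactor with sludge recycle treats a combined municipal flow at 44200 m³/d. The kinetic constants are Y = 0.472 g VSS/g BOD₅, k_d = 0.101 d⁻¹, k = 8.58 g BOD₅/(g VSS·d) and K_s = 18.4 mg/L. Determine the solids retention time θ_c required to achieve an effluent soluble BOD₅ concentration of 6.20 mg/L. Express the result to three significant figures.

From 1/θ_c = Y·k·S/(K_s + S) − k_d: Y·k·S/(K_s+S) = 0.472 × 8.58 × 6.20 / (18.4 + 6.20) = 1.021 d⁻¹.
θ_c = 1/(μ − k_d) = 1/(1.021 − 0.101) = 1/0.9197 = 1.087 d.

θ_c ≈ 1.09 d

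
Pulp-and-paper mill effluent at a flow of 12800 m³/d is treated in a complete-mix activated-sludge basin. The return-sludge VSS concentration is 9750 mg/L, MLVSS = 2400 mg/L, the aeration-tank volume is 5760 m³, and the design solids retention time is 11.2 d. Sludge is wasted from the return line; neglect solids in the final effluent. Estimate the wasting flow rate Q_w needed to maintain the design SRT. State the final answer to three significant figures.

Q_w ≈ 127 m³/d

θ_c = V·X/(Q_w·X_r) when wasting from the recycle, so Q_w = V·X/(θ_c·X_r) = 5760 × 2400 / (11.2 × 9750) = 126.6 m³/d.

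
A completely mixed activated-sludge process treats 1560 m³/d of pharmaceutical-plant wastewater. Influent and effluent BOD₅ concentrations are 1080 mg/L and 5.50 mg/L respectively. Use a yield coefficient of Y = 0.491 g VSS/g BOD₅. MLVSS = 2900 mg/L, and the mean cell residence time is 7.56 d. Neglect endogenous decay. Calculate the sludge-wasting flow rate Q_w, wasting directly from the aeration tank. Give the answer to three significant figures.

Q_w ≈ 284 m³/d

With k_d = 0 the design equation reduces to V = Y Q (S₀−S) θ_c / X = 0.491 × 1560 × (1080 − 5.50) × 7.56 / 2900 = 2146 m³.
For wasting at MLVSS concentration, Q_w = V/θ_c = 2146/7.56 = 283.8 m³/d.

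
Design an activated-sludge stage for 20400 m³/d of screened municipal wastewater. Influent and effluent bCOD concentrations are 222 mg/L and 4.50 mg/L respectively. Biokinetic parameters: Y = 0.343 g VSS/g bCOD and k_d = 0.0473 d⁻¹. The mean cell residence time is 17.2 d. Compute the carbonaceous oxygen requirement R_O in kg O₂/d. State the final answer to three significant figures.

Correct the yield for decay: Y_obs = Y/(1 + k_d θ_c) = 0.343 / (1 + 0.0473 × 17.2) = 0.343 / 1.814 = 0.1891.
Substrate removed = Q·(S₀ − S) = 20400 m³/d × (222 − 4.50) g/m³ = 4.44×10^6 g/d = 4437 kg/d.
Net sludge production P_X = 0.1891 × 4437 = 839.2 kg VSS/d.
R_O = Q·(S₀ − S) − 1.42·P_X = 4437 − 1.42 × 839.2 = 3245 kg O₂/d.

R_O ≈ 3250 kg O₂/d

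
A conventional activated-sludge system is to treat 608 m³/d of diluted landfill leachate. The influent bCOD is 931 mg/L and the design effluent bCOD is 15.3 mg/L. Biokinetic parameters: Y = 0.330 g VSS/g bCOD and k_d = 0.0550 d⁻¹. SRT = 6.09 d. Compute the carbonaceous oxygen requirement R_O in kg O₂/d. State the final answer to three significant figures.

Observed yield with endogenous decay: Y_obs = Y / (1 + k_d·θ_c) = 0.330 / (1 + 0.0550 × 6.09) = 0.330 / 1.335 = 0.2472 g VSS/g bCOD.
Q·(S₀ − S) = 608 × (931 − 15.3) × 10⁻³ = 556.7 kg/d removed.
P_X = Y_obs·Q·(S₀ − S) = 0.2472 × 556.7 = 137.6 kg VSS/d.
R_O = Q·ΔS − 1.42 P_X = 556.7 − 195.4 = 361.3 kg O₂/d.

R_O ≈ 361 kg O₂/d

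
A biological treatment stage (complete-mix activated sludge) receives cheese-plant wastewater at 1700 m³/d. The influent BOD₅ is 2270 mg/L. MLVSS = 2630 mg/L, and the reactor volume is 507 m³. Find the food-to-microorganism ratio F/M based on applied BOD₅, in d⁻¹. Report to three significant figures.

F/M = Q·S₀ / (V·X) = 1700 × 2270 / (507.0 × 2630) = 2.894 g BOD₅·(g VSS·d)⁻¹.

F/M ≈ 2.89 d⁻¹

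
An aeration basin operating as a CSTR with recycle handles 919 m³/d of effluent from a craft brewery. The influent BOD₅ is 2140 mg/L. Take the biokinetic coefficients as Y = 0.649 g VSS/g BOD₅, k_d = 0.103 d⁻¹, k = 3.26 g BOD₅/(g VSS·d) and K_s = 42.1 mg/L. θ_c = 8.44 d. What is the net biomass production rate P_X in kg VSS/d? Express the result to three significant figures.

Effluent substrate depends only on kinetics and SRT: S = K_s(1 + k_d θ_c) / [θ_c(Yk − k_d) − 1] = 42.1 × (1 + 0.103 × 8.44) / [8.44 × (0.649 × 3.26 − 0.103) − 1] = 78.70 / 15.99 = 4.922 mg/L.
Observed yield with endogenous decay: Y_obs = Y / (1 + k_d·θ_c) = 0.649 / (1 + 0.103 × 8.44) = 0.649 / 1.869 = 0.3472 g VSS/g BOD₅.
Mass of BOD₅ removed per day: Q(S₀ − S) = 919 × 2135 g/m³ = 1962 kg/d.
Biomass produced: P_X = Y_obs·Q·ΔS = 0.3472 × 1962 ≈ 681.2 kg VSS/d.

P_X ≈ 681 kg VSS/d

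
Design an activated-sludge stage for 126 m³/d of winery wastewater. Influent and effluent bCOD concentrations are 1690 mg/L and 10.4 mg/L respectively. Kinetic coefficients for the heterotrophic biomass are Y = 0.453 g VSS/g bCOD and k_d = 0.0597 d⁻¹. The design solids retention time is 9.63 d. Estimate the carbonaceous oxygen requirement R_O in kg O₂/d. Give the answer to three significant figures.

Y_obs = Y / (1 + k_d θ_c) = 0.453 / (1 + 0.0597 × 9.63) = 0.453 / 1.575 = 0.2876.
ΔS = 1690 − 10.4 = 1680 mg/L, so the substrate removal rate is 126 × 1680/1000 = 211.6 kg bCOD/d.
Net sludge production P_X = 0.2876 × 211.6 = 60.87 kg VSS/d.
Carbonaceous O₂ demand = substrate oxidised − cell-mass equivalent = 211.6 − 1.42 × 60.87 = 125.2 kg O₂/d.

R_O ≈ 125 kg O₂/d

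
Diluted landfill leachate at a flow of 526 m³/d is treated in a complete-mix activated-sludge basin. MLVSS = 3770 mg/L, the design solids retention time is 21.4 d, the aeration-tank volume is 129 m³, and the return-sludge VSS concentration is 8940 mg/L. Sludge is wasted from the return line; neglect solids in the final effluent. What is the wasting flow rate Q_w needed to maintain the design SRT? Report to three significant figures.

Q_w ≈ 2.54 m³/d

θ_c = V·X/(Q_w·X_r) when wasting from the recycle, so Q_w = V·X/(θ_c·X_r) = 129.0 × 3770 / (21.4 × 8940) = 2.542 m³/d.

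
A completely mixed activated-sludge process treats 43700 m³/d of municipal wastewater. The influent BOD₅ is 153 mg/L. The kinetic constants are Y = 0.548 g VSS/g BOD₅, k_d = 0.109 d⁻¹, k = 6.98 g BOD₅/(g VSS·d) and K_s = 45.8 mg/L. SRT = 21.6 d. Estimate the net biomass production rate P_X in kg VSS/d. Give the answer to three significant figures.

P_X ≈ 1080 kg VSS/d

For a completely mixed reactor with recycle the Lawrence–McCarty relation gives S = K_s·(1 + k_d·θ_c) / [θ_c·(Y·k − k_d) − 1] = 45.8 × (1 + 0.109 × 21.6) / [21.6 × (0.548 × 6.98 − 0.109) − 1] = 153.6 / 79.27 = 1.938 mg/L.
Correct the yield for decay: Y_obs = Y/(1 + k_d θ_c) = 0.548 / (1 + 0.109 × 21.6) = 0.548 / 3.354 = 0.1634.
Substrate removed = Q·(S₀ − S) = 43700 m³/d × (153 − 1.94) g/m³ = 6.6×10^6 g/d = 6601 kg/d.
Biomass produced: P_X = Y_obs·Q·ΔS = 0.1634 × 6601 ≈ 1078 kg VSS/d.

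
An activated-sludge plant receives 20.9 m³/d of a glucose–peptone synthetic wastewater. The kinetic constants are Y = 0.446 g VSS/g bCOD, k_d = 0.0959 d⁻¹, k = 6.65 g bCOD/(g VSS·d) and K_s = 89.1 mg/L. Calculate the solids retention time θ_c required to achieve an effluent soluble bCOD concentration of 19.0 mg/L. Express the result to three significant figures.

At the target effluent, Y k S/(K_s+S) = 0.446×6.65×19.0/108.1 = 0.5213 d⁻¹.
θ_c = 1/(μ − k_d) = 1/(0.5213 − 0.0959) = 1/0.4254 = 2.351 d.

θ_c ≈ 2.35 d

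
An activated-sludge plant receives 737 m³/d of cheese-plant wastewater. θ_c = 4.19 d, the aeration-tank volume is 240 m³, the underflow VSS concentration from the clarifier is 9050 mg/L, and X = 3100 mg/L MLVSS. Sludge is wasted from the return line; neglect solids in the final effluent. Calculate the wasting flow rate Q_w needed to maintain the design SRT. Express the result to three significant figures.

Q_w ≈ 19.6 m³/d

θ_c = V·X/(Q_w·X_r) when wasting from the recycle, so Q_w = V·X/(θ_c·X_r) = 240.0 × 3100 / (4.19 × 9050) = 19.62 m³/d.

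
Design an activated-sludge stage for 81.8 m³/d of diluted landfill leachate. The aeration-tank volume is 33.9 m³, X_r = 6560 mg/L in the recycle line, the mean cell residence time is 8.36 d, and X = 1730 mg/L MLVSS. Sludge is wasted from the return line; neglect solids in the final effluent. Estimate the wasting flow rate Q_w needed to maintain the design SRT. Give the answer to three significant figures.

Wasting from the return line (neglecting effluent solids): Q_w = V·X / (θ_c·X_r) = 33.90 × 1730 / (8.36 × 6560) = 1.069 m³/d.

Q_w ≈ 1.07 m³/d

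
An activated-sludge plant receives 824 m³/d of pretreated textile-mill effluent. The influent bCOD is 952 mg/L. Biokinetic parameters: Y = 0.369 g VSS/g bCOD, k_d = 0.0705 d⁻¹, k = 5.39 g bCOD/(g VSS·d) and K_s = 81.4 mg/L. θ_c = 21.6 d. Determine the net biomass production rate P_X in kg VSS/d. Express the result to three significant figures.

P_X ≈ 114 kg VSS/d

For a completely mixed reactor with recycle the Lawrence–McCarty relation gives S = K_s·(1 + k_d·θ_c) / [θ_c·(Y·k − k_d) − 1] = 81.4 × (1 + 0.0705 × 21.6) / [21.6 × (0.369 × 5.39 − 0.0705) − 1] = 205.4 / 40.44 = 5.078 mg/L.
The observed yield is Y_obs = Y/(1 + k_d·θ_c) = 0.369 / (1 + 0.0705 × 21.6) = 0.369 / 2.523 = 0.1463 g VSS per g bCOD removed.
ΔS = 952 − 5.08 = 946.9 mg/L, so the substrate removal rate is 824 × 946.9/1000 = 780.3 kg bCOD/d.
P_X = Y_obs · Q(S₀ − S) = 0.1463 × 780.3 = 114.1 kg VSS/d.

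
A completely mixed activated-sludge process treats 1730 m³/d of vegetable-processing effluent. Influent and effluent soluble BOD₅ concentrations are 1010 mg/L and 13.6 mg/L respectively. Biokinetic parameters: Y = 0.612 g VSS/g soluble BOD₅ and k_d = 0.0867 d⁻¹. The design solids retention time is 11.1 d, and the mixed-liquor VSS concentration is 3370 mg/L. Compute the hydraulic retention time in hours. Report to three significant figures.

τ ≈ 24.6 h

Steady-state biomass mass balance: V·X·(1 + k_d·θ_c) = Y·Q·(S₀ − S)·θ_c, so V = 0.612 × 1730 × (1010 − 13.6) × 11.1 / [3370 × (1 + 0.0867 × 11.1)] = 1.17×10^7 / 6613 = 1771 m³.
τ = V/Q = 1771/1730 = 1.024 d, or 24.56 h.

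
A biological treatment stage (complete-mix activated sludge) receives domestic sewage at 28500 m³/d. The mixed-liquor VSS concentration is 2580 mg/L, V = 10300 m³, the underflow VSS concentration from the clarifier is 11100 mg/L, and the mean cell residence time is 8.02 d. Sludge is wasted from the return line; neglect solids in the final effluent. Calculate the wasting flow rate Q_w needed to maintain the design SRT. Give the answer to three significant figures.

Q_w ≈ 299 m³/d

Wasting from the return line (neglecting effluent solids): Q_w = V·X / (θ_c·X_r) = 10300 × 2580 / (8.02 × 11100) = 298.5 m³/d.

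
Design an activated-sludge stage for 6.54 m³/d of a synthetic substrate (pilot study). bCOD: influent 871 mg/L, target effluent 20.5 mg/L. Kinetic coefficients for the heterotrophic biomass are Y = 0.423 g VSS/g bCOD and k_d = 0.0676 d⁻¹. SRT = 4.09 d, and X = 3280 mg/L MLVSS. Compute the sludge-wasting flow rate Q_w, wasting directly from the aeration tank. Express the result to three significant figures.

Steady-state biomass mass balance: V·X·(1 + k_d·θ_c) = Y·Q·(S₀ − S)·θ_c, so V = 0.423 × 6.54 × (871 − 20.5) × 4.09 / [3280 × (1 + 0.0676 × 4.09)] = 9.62×10^3 / 4187 = 2.298 m³.
For wasting at MLVSS concentration, Q_w = V/θ_c = 2.298/4.09 = 0.5620 m³/d.

Q_w ≈ 0.562 m³/d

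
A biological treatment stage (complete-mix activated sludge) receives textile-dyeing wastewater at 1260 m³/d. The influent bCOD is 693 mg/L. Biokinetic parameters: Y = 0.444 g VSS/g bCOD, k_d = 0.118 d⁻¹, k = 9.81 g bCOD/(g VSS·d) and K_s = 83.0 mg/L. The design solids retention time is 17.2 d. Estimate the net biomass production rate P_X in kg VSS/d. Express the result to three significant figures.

For a completely mixed reactor with recycle the Lawrence–McCarty relation gives S = K_s·(1 + k_d·θ_c) / [θ_c·(Y·k − k_d) − 1] = 83.0 × (1 + 0.118 × 17.2) / [17.2 × (0.444 × 9.81 − 0.118) − 1] = 251.5 / 71.89 = 3.498 mg/L.
The observed yield is Y_obs = Y/(1 + k_d·θ_c) = 0.444 / (1 + 0.118 × 17.2) = 0.444 / 3.030 = 0.1466 g VSS per g bCOD removed.
ΔS = 693 − 3.50 = 689.5 mg/L, so the substrate removal rate is 1260 × 689.5/1000 = 868.8 kg bCOD/d.
P_X = Y_obs · Q(S₀ − S) = 0.1466 × 868.8 = 127.3 kg VSS/d.

P_X ≈ 127 kg VSS/d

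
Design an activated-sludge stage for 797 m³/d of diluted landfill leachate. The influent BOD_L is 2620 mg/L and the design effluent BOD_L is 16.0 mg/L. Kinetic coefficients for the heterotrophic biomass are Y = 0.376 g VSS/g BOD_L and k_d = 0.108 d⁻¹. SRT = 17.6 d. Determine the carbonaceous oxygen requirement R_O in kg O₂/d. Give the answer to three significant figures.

R_O ≈ 1690 kg O₂/d

Correct the yield for decay: Y_obs = Y/(1 + k_d θ_c) = 0.376 / (1 + 0.108 × 17.6) = 0.376 / 2.901 = 0.1296.
Substrate removed = Q·(S₀ − S) = 797 m³/d × (2620 − 16.0) g/m³ = 2.08×10^6 g/d = 2075 kg/d.
Biomass synthesised: P_X = Y_obs × 2075 = 269.0 kg VSS/d.
R_O = Q·ΔS − 1.42 P_X = 2075 − 382.0 = 1693 kg O₂/d.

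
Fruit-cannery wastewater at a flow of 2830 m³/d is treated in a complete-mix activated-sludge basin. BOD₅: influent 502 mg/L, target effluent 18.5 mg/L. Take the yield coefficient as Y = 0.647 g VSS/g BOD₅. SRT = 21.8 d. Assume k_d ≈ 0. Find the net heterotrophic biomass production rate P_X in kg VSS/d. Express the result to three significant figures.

P_X ≈ 885 kg VSS/d

No decay correction is needed, so Y_obs = Y = 0.647.
Substrate removed = Q·(S₀ − S) = 2830 m³/d × (502 − 18.5) g/m³ = 1.37×10^6 g/d = 1368 kg/d.
P_X = Y_obs · Q(S₀ − S) = 0.6470 × 1368 = 885.3 kg VSS/d.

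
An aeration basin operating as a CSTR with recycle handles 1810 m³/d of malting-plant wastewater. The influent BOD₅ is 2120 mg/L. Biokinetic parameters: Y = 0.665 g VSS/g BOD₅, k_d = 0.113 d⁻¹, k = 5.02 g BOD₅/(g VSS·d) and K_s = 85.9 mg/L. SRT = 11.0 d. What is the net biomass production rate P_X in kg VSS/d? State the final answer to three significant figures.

P_X ≈ 1130 kg VSS/d

From the Monod/SRT balance for a CMAS, S = K_s·(1+k_d θ_c)/[θ_c·(Y k − k_d) − 1] = 85.9 × (1 + 0.113 × 11.0) / [11.0 × (0.665 × 5.02 − 0.113) − 1] = 192.7 / 34.48 = 5.588 mg/L.
Y_obs = Y / (1 + k_d θ_c) = 0.665 / (1 + 0.113 × 11.0) = 0.665 / 2.243 = 0.2965.
Q·(S₀ − S) = 1810 × (2120 − 5.59) × 10⁻³ = 3827 kg/d removed.
So the net sludge growth is P_X = 0.2965 × 3827 = 1135 kg VSS/d.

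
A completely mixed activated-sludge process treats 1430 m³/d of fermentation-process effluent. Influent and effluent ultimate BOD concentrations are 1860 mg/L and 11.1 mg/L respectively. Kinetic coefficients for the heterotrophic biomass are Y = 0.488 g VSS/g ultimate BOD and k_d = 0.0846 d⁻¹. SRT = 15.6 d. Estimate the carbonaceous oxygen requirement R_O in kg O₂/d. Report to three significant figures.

R_O ≈ 1850 kg O₂/d

Observed yield with endogenous decay: Y_obs = Y / (1 + k_d·θ_c) = 0.488 / (1 + 0.0846 × 15.6) = 0.488 / 2.320 = 0.2104 g VSS/g ultimate BOD.
Mass of ultimate BOD removed per day: Q(S₀ − S) = 1430 × 1849 g/m³ = 2644 kg/d.
Biomass synthesised: P_X = Y_obs × 2644 = 556.2 kg VSS/d.
R_O = Q·ΔS − 1.42 P_X = 2644 − 789.8 = 1854 kg O₂/d.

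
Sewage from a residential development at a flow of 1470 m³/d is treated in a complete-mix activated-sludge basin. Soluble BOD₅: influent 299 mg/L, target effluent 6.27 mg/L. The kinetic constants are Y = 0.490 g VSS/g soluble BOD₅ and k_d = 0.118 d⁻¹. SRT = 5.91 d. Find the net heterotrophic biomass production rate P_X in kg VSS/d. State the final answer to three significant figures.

Y_obs = Y / (1 + k_d θ_c) = 0.490 / (1 + 0.118 × 5.91) = 0.490 / 1.697 = 0.2887.
Mass of soluble BOD₅ removed per day: Q(S₀ − S) = 1470 × 292.7 g/m³ = 430.3 kg/d.
Biomass produced: P_X = Y_obs·Q·ΔS = 0.2887 × 430.3 ≈ 124.2 kg VSS/d.

P_X ≈ 124 kg VSS/d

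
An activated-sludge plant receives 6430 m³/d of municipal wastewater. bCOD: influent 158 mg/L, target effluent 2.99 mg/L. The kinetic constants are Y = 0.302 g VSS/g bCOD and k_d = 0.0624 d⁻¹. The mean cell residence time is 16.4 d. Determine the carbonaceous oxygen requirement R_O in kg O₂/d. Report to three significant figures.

R_O ≈ 785 kg O₂/d

Correct the yield for decay: Y_obs = Y/(1 + k_d θ_c) = 0.302 / (1 + 0.0624 × 16.4) = 0.302 / 2.023 = 0.1493.
Substrate removed = Q·(S₀ − S) = 6430 m³/d × (158 − 2.99) g/m³ = 9.97×10^5 g/d = 996.7 kg/d.
Biomass synthesised: P_X = Y_obs × 996.7 = 148.8 kg VSS/d.
Carbonaceous O₂ demand = substrate oxidised − cell-mass equivalent = 996.7 − 1.42 × 148.8 = 785.5 kg O₂/d.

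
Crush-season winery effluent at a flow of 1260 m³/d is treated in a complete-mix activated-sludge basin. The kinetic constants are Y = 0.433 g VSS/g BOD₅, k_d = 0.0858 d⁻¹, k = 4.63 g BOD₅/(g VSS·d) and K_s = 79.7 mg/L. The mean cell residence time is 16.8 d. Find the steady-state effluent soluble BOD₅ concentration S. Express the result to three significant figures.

Effluent substrate depends only on kinetics and SRT: S = K_s(1 + k_d θ_c) / [θ_c(Yk − k_d) − 1] = 79.7 × (1 + 0.0858 × 16.8) / [16.8 × (0.433 × 4.63 − 0.0858) − 1] = 194.6 / 31.24 = 6.229 mg/L.

S ≈ 6.23 mg/L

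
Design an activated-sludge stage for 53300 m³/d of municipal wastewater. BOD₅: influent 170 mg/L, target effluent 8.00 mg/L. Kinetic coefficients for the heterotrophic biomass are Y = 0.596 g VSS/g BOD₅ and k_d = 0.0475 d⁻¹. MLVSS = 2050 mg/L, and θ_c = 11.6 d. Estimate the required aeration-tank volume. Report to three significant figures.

From the SRT design equation V = Y Q (S₀−S) θ_c / [X (1 + k_d θ_c)] = 0.596 × 53300 × (170 − 8.00) × 11.6 / [2050 × (1 + 0.0475 × 11.6)] = 5.97×10^7 / 3180 = 18775 m³.

V ≈ 18800 m³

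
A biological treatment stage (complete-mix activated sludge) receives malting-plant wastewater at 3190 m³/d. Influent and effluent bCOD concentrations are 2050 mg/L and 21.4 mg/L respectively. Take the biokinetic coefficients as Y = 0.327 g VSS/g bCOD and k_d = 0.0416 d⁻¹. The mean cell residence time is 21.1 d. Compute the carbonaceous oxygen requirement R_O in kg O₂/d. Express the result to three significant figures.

Correct the yield for decay: Y_obs = Y/(1 + k_d θ_c) = 0.327 / (1 + 0.0416 × 21.1) = 0.327 / 1.878 = 0.1741.
Mass of bCOD removed per day: Q(S₀ − S) = 3190 × 2029 g/m³ = 6471 kg/d.
P_X = Y_obs·Q·(S₀ − S) = 0.1741 × 6471 = 1127 kg VSS/d.
R_O = Q·(S₀ − S) − 1.42·P_X = 6471 − 1.42 × 1127 = 4871 kg O₂/d.

R_O ≈ 4870 kg O₂/d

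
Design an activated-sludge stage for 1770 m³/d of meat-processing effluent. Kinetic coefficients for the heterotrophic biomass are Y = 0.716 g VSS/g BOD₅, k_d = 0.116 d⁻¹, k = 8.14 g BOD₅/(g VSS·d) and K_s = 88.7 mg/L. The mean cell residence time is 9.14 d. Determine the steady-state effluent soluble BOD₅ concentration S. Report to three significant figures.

S ≈ 3.57 mg/L

From the Monod/SRT balance for a CMAS, S = K_s·(1+k_d θ_c)/[θ_c·(Y k − k_d) − 1] = 88.7 × (1 + 0.116 × 9.14) / [9.14 × (0.716 × 8.14 − 0.116) − 1] = 182.7 / 51.21 = 3.569 mg/L.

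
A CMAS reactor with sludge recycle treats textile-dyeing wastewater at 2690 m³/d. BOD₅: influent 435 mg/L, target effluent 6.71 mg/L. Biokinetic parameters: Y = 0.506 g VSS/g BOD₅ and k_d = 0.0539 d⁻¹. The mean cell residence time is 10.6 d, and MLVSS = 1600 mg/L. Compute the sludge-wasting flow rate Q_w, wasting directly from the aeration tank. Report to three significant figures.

Q_w ≈ 232 m³/d

From the SRT design equation V = Y Q (S₀−S) θ_c / [X (1 + k_d θ_c)] = 0.506 × 2690 × (435 − 6.71) × 10.6 / [1600 × (1 + 0.0539 × 10.6)] = 6.18×10^6 / 2514 = 2458 m³.
With mixed-liquor wasting, θ_c = V/Q_w, so Q_w = V/θ_c = 2458/10.6 = 231.9 m³/d.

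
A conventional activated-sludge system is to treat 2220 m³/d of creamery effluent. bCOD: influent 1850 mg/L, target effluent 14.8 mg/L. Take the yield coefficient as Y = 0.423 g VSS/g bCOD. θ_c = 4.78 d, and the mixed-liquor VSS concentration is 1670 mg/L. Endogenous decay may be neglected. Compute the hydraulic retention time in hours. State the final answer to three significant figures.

τ ≈ 53.3 h

Biomass mass balance (decay neglected): V·X = Y·Q·(S₀ − S)·θ_c, so V = 0.423 × 2220 × (1850 − 14.8) × 4.78 / 1670 = 4933 m³.
HRT = V/Q = 4933 m³ / 2220 m³·d⁻¹ = 2.222 d × 24 = 53.33 h.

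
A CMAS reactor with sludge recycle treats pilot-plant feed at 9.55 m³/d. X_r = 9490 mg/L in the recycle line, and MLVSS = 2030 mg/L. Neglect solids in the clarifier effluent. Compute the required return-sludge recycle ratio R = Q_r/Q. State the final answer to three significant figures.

Solids balance on the clarifier gives (1+R)X = R·X_r, so R = X/(X_r − X) = 2030 / (9490 − 2030) = 0.2721.

R ≈ 0.272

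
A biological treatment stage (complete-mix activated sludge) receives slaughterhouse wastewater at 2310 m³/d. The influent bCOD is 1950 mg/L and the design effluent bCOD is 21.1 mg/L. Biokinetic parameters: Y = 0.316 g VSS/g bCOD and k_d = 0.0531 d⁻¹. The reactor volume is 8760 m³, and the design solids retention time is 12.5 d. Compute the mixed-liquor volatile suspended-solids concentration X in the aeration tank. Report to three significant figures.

X ≈ 1210 mg/L

Solving the biomass balance for X: X = Y Q (S₀−S) θ_c / [V (1+k_d θ_c)] = 0.316 × 2310 × (1950 − 21.1) × 12.5 / [8760 × (1 + 0.0531 × 12.5)] = 1208 mg/L.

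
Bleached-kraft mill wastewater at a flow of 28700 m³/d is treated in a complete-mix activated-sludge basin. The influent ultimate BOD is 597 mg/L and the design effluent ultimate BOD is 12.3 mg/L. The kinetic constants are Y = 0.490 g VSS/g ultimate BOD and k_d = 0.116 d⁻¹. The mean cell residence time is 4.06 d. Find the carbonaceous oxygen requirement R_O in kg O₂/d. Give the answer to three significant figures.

Y_obs = Y / (1 + k_d θ_c) = 0.490 / (1 + 0.116 × 4.06) = 0.490 / 1.471 = 0.3331.
Substrate removed = Q·(S₀ − S) = 28700 m³/d × (597 − 12.3) g/m³ = 1.68×10^7 g/d = 16781 kg/d.
Net sludge production P_X = 0.3331 × 16781 = 5590 kg VSS/d.
R_O = Q·(S₀ − S) − 1.42·P_X = 16781 − 1.42 × 5590 = 8843 kg O₂/d.

R_O ≈ 8840 kg O₂/d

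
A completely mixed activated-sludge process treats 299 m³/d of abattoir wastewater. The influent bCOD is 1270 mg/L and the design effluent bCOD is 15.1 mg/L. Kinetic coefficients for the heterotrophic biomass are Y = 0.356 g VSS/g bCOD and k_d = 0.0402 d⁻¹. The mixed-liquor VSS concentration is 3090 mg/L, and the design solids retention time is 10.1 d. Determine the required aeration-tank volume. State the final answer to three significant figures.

V ≈ 311 m³

Steady-state biomass mass balance: V·X·(1 + k_d·θ_c) = Y·Q·(S₀ − S)·θ_c, so V = 0.356 × 299 × (1270 − 15.1) × 10.1 / [3090 × (1 + 0.0402 × 10.1)] = 1.35×10^6 / 4345 = 310.5 m³.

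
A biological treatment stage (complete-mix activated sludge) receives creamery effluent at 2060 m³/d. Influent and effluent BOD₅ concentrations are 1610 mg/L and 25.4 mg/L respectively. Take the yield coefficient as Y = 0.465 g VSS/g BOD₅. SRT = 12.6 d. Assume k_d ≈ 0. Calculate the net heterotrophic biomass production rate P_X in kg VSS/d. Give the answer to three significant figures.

P_X ≈ 1520 kg VSS/d

With endogenous decay neglected, the observed yield equals the true yield: Y_obs = Y = 0.465 g VSS/g BOD₅.
Substrate removed = Q·(S₀ − S) = 2060 m³/d × (1610 − 25.4) g/m³ = 3.26×10^6 g/d = 3264 kg/d.
P_X = Y_obs · Q(S₀ − S) = 0.4650 × 3264 = 1518 kg VSS/d.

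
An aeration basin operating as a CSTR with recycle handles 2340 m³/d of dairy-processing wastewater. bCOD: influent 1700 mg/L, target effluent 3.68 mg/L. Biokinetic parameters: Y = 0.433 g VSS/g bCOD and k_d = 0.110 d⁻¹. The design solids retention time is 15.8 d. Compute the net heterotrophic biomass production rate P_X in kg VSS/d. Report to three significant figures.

Observed yield with endogenous decay: Y_obs = Y / (1 + k_d·θ_c) = 0.433 / (1 + 0.110 × 15.8) = 0.433 / 2.738 = 0.1581 g VSS/g bCOD.
Q·(S₀ − S) = 2340 × (1700 − 3.68) × 10⁻³ = 3969 kg/d removed.
So the net sludge growth is P_X = 0.1581 × 3969 = 627.7 kg VSS/d.

P_X ≈ 628 kg VSS/d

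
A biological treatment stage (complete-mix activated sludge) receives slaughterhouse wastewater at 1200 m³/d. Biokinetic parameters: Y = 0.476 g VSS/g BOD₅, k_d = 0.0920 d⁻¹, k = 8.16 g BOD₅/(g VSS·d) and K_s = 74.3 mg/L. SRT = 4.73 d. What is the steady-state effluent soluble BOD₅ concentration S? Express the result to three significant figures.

S ≈ 6.30 mg/L

For a completely mixed reactor with recycle the Lawrence–McCarty relation gives S = K_s·(1 + k_d·θ_c) / [θ_c·(Y·k − k_d) − 1] = 74.3 × (1 + 0.0920 × 4.73) / [4.73 × (0.476 × 8.16 − 0.0920) − 1] = 106.6 / 16.94 = 6.296 mg/L.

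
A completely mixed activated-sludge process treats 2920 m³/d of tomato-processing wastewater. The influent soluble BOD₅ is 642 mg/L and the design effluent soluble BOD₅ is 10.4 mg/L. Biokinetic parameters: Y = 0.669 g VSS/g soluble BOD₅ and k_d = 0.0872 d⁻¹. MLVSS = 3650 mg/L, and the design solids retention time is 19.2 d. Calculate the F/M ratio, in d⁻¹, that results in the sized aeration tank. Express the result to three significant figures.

F/M ≈ 0.212 d⁻¹

Steady-state biomass mass balance: V·X·(1 + k_d·θ_c) = Y·Q·(S₀ − S)·θ_c, so V = 0.669 × 2920 × (642 − 10.4) × 19.2 / [3650 × (1 + 0.0872 × 19.2)] = 2.37×10^7 / 9761 = 2427 m³.
F/M = Q·S₀ / (V·X) = 2920 × 642 / (2427 × 3650) = 0.2116 g soluble BOD₅·(g VSS·d)⁻¹.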